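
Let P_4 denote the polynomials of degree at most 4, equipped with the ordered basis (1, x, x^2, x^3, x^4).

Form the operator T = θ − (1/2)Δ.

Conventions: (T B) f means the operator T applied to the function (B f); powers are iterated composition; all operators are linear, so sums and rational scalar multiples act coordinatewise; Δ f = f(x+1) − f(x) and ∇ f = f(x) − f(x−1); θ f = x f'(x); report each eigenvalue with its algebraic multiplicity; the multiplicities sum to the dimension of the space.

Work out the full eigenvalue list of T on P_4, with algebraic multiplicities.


image of 1: 0
image of x: x - 1/2
image of x^2: 2x^2 - x - 1/2
image of x^3: 3x^3 - (3/2)x^2 - (3/2)x - 1/2
image of x^4: 4x^4 - 2x^3 - 3x^2 - 2x - 1/2
the matrix is upper triangular; its diagonal is (0, 1, 2, 3, 4)
for a triangular matrix the eigenvalues are the diagonal entries, with algebraic multiplicity their repetition count

λ = 0 (multiplicity 1), λ = 1 (multiplicity 1), λ = 2 (multiplicity 1), λ = 3 (multiplicity 1), λ = 4 (multiplicity 1)


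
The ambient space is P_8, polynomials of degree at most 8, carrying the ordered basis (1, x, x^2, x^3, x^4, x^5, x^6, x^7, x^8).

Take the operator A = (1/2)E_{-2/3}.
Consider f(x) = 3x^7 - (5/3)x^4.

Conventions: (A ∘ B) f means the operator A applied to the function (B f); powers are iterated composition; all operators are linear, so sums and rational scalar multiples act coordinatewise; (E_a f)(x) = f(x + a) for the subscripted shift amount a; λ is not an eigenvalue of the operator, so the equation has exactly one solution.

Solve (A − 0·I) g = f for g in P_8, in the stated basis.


g(x) = 6x^7 + 28x^6 + 56x^5 + (530/9)x^4 + (880/27)x^3 + (208/27)x^2 - (64/243)x - 224/729

write g with unknown coordinates in the stated basis and equate coefficients in (A − 0·I) g = f
solving from the highest basis element down gives g = 6x^7 + 28x^6 + 56x^5 + (530/9)x^4 + (880/27)x^3 + (208/27)x^2 - (64/243)x - 224/729
check: A g = 3x^7 - (5/3)x^4
so A g − 0·g = 3x^7 - (5/3)x^4 = f ✓


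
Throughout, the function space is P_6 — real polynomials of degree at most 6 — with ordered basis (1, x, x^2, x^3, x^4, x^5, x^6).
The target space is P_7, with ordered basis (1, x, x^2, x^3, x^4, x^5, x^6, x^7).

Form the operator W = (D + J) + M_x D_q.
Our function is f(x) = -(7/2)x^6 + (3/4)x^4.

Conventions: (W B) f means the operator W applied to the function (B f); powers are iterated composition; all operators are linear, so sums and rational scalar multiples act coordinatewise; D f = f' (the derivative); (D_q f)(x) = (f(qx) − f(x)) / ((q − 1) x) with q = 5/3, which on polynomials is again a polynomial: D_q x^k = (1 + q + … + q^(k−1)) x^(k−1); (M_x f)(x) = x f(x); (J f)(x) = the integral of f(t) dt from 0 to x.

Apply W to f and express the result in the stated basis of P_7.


D f = -21x^5 + 3x^3
J f = -(1/2)x^7 + (3/20)x^5
(D + J) f = -(1/2)x^7 - (417/20)x^5 + 3x^3
D_q f = -(26068/243)x^5 + (68/9)x^3
M_x D_q f = -(26068/243)x^6 + (68/9)x^4
((D + J) + M_x D_q) f = -(1/2)x^7 - (26068/243)x^6 - (417/20)x^5 + (68/9)x^4 + 3x^3

g(x) = -(1/2)x^7 - (26068/243)x^6 - (417/20)x^5 + (68/9)x^4 + 3x^3


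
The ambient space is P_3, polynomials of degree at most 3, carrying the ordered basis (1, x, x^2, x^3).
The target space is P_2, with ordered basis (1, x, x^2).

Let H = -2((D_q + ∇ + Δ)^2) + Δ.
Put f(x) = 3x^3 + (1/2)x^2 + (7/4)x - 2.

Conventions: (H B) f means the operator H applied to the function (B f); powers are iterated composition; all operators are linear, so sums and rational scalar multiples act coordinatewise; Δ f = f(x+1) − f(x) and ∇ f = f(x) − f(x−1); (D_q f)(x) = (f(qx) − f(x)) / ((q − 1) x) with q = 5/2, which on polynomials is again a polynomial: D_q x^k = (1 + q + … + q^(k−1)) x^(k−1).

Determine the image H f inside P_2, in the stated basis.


g(x) = 9x^2 - (2795/4)x - 69/4

D_q f = (117/4)x^2 + (7/4)x + 7/4
∇ f = 9x^2 - 8x + 17/4
Δ f = 9x^2 + 10x + 21/4
(D_q + ∇ + Δ) f = (189/4)x^2 + (15/4)x + 45/4
D_q (D_q + ∇ + Δ) f = (1323/8)x + 15/4
∇ (D_q + ∇ + Δ) f = (189/2)x - 87/2
Δ (D_q + ∇ + Δ) f = (189/2)x + 51
(D_q + ∇ + Δ) (D_q + ∇ + Δ) f = (2835/8)x + 45/4
(-2((D_q + ∇ + Δ)^2)) f = -(2835/4)x - 45/2
Δ f = 9x^2 + 10x + 21/4
(-2((D_q + ∇ + Δ)^2) + Δ) f = 9x^2 - (2795/4)x - 69/4


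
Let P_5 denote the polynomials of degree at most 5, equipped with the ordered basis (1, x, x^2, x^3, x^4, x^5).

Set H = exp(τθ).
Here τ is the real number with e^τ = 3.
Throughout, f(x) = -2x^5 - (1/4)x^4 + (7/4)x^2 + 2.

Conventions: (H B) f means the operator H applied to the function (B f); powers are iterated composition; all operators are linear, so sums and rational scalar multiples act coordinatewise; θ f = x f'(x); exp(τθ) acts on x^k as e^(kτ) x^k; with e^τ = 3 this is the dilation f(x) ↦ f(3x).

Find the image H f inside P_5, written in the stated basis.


exp(τθ) x^k = e^(kτ) x^k; with e^τ = 3 this sends x^k to 3^k x^k
x^2 ↦ 9 x^2
x^4 ↦ 81 x^4
x^5 ↦ 243 x^5
applying this coordinatewise to f: exp(τθ) f = -486x^5 - (81/4)x^4 + (63/4)x^2 + 2

the result is g(x) = -486x^5 - (81/4)x^4 + (63/4)x^2 + 2


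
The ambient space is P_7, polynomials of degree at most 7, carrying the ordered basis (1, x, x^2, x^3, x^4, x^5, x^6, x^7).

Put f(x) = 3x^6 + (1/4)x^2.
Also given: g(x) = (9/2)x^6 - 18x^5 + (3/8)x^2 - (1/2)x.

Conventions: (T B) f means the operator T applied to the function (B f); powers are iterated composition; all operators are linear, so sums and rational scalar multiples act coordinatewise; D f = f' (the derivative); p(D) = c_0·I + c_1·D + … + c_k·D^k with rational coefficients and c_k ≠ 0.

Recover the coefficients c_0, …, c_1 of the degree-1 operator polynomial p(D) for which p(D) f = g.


D^0 f = 3x^6 + (1/4)x^2
D^1 f = 18x^5 + (1/2)x
matching coefficients of g against c_0 f + c_1 Df + … from the top degree down determines the c_i
solution: c_0 = 3/2, c_1 = -1

c_0 = 3/2, c_1 = -1


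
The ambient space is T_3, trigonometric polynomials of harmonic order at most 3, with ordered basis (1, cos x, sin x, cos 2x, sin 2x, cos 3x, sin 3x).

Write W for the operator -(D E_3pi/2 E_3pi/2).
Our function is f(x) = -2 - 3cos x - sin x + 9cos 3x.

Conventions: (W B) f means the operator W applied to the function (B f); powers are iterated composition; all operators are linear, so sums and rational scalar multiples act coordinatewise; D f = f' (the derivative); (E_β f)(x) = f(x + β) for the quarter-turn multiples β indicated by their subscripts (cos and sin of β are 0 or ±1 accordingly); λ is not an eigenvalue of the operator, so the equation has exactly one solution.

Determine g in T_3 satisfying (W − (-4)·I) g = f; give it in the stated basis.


write g with unknown coordinates in the stated basis and equate coefficients in (W − (-4)·I) g = f
solving from the highest basis element down gives g = -1/2 - (11/17)cos x - (7/17)sin x + (36/25)cos 3x + (27/25)sin 3x
check: W g = -(7/17)cos x + (11/17)sin x + (81/25)cos 3x - (108/25)sin 3x
so W g − (-4)·g = -2 - 3cos x - sin x + 9cos 3x = f ✓

the result is g(x) = -1/2 - (11/17)cos x - (7/17)sin x + (36/25)cos 3x + (27/25)sin 3x


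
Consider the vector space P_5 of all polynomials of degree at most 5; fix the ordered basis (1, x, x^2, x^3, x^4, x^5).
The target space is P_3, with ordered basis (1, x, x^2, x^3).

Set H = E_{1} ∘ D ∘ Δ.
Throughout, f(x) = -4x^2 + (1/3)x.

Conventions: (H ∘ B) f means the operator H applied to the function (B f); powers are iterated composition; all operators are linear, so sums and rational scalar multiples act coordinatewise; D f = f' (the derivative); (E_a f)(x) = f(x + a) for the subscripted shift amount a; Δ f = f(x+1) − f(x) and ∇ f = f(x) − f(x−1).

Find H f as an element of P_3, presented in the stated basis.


the result is g(x) = -8

Δ f = -8x - 11/3
D Δ f = -8
E_{1} D Δ f = -8


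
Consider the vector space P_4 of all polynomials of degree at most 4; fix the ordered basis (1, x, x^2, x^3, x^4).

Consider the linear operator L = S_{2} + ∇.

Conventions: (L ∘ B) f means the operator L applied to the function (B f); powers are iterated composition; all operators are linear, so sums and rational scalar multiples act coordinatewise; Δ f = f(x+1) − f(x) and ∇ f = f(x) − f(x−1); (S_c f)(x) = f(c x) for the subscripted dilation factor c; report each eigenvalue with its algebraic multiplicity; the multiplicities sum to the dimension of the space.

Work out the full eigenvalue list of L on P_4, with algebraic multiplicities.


image of 1: 1
image of x: 2x + 1
image of x^2: 4x^2 + 2x - 1
image of x^3: 8x^3 + 3x^2 - 3x + 1
image of x^4: 16x^4 + 4x^3 - 6x^2 + 4x - 1
the matrix is upper triangular; its diagonal is (1, 2, 4, 8, 16)
for a triangular matrix the eigenvalues are the diagonal entries, with algebraic multiplicity their repetition count

λ = 1 (multiplicity 1), λ = 2 (multiplicity 1), λ = 4 (multiplicity 1), λ = 8 (multiplicity 1), λ = 16 (multiplicity 1)


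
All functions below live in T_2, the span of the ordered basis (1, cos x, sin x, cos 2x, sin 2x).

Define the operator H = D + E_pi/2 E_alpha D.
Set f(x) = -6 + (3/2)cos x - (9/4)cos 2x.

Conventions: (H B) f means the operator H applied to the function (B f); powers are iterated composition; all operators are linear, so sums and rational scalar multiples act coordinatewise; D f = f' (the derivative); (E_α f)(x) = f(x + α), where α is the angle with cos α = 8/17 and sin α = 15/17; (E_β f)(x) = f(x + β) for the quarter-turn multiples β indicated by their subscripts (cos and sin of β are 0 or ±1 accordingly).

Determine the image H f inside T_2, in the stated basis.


D f = -(3/2)sin x + (9/2)sin 2x
D f = -(3/2)sin x + (9/2)sin 2x
E_alpha D f = -(45/34)cos x - (12/17)sin x + (1080/289)cos 2x - (1449/578)sin 2x
E_pi/2 E_alpha D f = -(12/17)cos x + (45/34)sin x - (1080/289)cos 2x + (1449/578)sin 2x
(D + E_pi/2 E_alpha D) f = -(12/17)cos x - (3/17)sin x - (1080/289)cos 2x + (2025/289)sin 2x

g(x) = -(12/17)cos x - (3/17)sin x - (1080/289)cos 2x + (2025/289)sin 2x


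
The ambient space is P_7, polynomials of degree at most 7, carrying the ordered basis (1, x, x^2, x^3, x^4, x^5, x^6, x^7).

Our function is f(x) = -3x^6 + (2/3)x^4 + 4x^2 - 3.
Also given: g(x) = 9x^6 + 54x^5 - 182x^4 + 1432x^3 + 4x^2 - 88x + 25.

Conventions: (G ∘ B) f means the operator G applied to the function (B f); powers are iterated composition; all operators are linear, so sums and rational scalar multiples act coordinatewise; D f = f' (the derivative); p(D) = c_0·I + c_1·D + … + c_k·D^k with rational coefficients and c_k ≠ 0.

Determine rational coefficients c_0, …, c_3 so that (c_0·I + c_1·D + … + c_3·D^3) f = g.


p(D) = -3·I − 3·D + 2·D^2 − 4·D^3, i.e. c_0 = -3, c_1 = -3, c_2 = 2, c_3 = -4

D^0 f = -3x^6 + (2/3)x^4 + 4x^2 - 3
D^1 f = -18x^5 + (8/3)x^3 + 8x
D^2 f = -90x^4 + 8x^2 + 8
D^3 f = -360x^3 + 16x
matching coefficients of g against c_0 f + c_1 Df + … from the top degree down determines the c_i
solution: c_0 = -3, c_1 = -3, c_2 = 2, c_3 = -4


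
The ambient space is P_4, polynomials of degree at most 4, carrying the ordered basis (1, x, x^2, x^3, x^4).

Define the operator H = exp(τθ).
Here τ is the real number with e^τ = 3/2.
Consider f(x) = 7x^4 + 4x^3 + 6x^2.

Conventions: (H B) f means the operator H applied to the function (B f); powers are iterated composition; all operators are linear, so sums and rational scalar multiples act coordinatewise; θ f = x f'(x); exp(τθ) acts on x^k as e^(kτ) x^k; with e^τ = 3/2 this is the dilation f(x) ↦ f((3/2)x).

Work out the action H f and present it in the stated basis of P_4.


g(x) = (567/16)x^4 + (27/2)x^3 + (27/2)x^2

exp(τθ) x^k = e^(kτ) x^k; with e^τ = 3/2 this sends x^k to (3/2)^k x^k
x^2 ↦ 9/4 x^2
x^3 ↦ 27/8 x^3
x^4 ↦ 81/16 x^4
applying this coordinatewise to f: exp(τθ) f = (567/16)x^4 + (27/2)x^3 + (27/2)x^2


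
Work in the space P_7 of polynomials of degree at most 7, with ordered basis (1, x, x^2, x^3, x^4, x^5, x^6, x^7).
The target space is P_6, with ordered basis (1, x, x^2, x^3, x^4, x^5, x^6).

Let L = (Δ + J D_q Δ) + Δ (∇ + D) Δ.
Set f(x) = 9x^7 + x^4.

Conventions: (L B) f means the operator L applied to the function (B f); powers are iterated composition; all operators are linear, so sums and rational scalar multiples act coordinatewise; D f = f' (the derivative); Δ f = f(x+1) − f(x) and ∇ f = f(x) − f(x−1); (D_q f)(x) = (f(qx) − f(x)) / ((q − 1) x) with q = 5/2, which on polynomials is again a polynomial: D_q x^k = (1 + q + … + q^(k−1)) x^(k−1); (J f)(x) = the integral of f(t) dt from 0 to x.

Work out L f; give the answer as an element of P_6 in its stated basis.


Δ f = 63x^6 + 189x^5 + 315x^4 + 319x^3 + 195x^2 + 67x + 10
Δ f = 63x^6 + 189x^5 + 315x^4 + 319x^3 + 195x^2 + 67x + 10
D_q Δ f = (326781/32)x^5 + (194859/16)x^4 + (63945/8)x^3 + (12441/4)x^2 + (1365/2)x + 67
J D_q Δ f = (108927/64)x^6 + (194859/80)x^5 + (63945/32)x^4 + (4147/4)x^3 + (1365/4)x^2 + 67x
(Δ + J D_q Δ) f = (112959/64)x^6 + (209979/80)x^5 + (74025/32)x^4 + (5423/4)x^3 + (2145/4)x^2 + 134x + 10
Δ f = 63x^6 + 189x^5 + 315x^4 + 319x^3 + 195x^2 + 67x + 10
∇ Δ f = 378x^5 + 630x^3 + 12x^2 + 126x + 2
D Δ f = 378x^5 + 945x^4 + 1260x^3 + 957x^2 + 390x + 67
(∇ + D) Δ f = 756x^5 + 945x^4 + 1890x^3 + 969x^2 + 516x + 69
Δ ((∇ + D) Δ) f = 3780x^4 + 11340x^3 + 18900x^2 + 15168x + 5076
((Δ + J D_q Δ) + Δ (∇ + D) Δ) f = (112959/64)x^6 + (209979/80)x^5 + (194985/32)x^4 + (50783/4)x^3 + (77745/4)x^2 + 15302x + 5086

the result is g(x) = (112959/64)x^6 + (209979/80)x^5 + (194985/32)x^4 + (50783/4)x^3 + (77745/4)x^2 + 15302x + 5086


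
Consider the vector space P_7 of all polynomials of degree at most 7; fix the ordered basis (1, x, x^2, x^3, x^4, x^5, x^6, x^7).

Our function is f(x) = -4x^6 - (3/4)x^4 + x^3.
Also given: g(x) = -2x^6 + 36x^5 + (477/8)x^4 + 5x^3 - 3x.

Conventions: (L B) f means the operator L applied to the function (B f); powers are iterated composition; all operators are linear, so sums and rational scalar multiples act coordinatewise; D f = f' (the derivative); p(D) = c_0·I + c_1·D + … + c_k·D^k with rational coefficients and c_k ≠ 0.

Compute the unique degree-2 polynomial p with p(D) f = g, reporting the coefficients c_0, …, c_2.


c_0 = 1/2, c_1 = -3/2, c_2 = -1/2

D^0 f = -4x^6 - (3/4)x^4 + x^3
D^1 f = -24x^5 - 3x^3 + 3x^2
D^2 f = -120x^4 - 9x^2 + 6x
matching coefficients of g against c_0 f + c_1 Df + … from the top degree down determines the c_i
solution: c_0 = 1/2, c_1 = -3/2, c_2 = -1/2


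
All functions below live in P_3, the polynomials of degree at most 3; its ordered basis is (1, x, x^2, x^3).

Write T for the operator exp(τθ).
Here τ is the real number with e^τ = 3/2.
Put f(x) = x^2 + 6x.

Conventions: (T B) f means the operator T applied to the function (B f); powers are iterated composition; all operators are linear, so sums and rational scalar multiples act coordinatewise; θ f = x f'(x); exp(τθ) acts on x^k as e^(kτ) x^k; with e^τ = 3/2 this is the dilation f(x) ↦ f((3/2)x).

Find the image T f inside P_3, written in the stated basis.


exp(τθ) x^k = e^(kτ) x^k; with e^τ = 3/2 this sends x^k to (3/2)^k x^k
x ↦ 3/2 x
x^2 ↦ 9/4 x^2
applying this coordinatewise to f: exp(τθ) f = (9/4)x^2 + 9x

g(x) = (9/4)x^2 + 9x


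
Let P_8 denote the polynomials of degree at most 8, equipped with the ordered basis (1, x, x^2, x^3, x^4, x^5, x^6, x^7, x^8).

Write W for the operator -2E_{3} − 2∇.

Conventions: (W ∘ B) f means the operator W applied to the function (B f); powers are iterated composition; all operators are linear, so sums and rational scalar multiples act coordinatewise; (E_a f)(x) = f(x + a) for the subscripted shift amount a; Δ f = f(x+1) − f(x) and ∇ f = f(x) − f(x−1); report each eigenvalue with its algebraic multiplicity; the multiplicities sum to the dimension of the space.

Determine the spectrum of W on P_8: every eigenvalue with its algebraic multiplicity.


image of 1: -2
image of x: -2x - 8
image of x^2: -2x^2 - 16x - 16
image of x^3: -2x^3 - 24x^2 - 48x - 56
image of x^4: -2x^4 - 32x^3 - 96x^2 - 224x - 160
image of x^5: -2x^5 - 40x^4 - 160x^3 - 560x^2 - 800x - 488
image of x^6: -2x^6 - 48x^5 - 240x^4 - 1120x^3 - 2400x^2 - 2928x - 1456
image of x^7: -2x^7 - 56x^6 - 336x^5 - 1960x^4 - 5600x^3 - 10248x^2 - 10192x - 4376
image of x^8: -2x^8 - 64x^7 - 448x^6 - 3136x^5 - 11200x^4 - 27328x^3 - 40768x^2 - 35008x - 13120
the matrix is upper triangular; its diagonal is (-2, -2, -2, -2, -2, -2, -2, -2, -2)
for a triangular matrix the eigenvalues are the diagonal entries, with algebraic multiplicity their repetition count

λ = -2 (multiplicity 9)


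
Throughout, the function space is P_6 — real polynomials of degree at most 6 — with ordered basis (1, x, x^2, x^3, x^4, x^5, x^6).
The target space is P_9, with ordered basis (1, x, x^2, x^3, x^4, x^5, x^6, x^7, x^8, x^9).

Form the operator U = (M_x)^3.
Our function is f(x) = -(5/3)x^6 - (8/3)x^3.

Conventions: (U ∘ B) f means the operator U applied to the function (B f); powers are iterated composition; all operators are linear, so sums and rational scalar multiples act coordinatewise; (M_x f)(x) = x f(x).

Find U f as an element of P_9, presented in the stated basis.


the image equals g(x) = -(5/3)x^9 - (8/3)x^6

M_x f = -(5/3)x^7 - (8/3)x^4
M_x M_x f = -(5/3)x^8 - (8/3)x^5
M_x M_x M_x f = -(5/3)x^9 - (8/3)x^6


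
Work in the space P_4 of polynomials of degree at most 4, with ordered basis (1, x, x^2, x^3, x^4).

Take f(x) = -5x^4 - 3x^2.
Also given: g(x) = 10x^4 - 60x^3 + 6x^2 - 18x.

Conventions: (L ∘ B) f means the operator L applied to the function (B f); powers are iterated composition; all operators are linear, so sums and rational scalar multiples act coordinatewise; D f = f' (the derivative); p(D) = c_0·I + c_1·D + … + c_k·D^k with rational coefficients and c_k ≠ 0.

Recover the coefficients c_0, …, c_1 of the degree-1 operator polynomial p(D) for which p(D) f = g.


D^0 f = -5x^4 - 3x^2
D^1 f = -20x^3 - 6x
matching coefficients of g against c_0 f + c_1 Df + … from the top degree down determines the c_i
solution: c_0 = -2, c_1 = 3

c_0 = -2, c_1 = 3


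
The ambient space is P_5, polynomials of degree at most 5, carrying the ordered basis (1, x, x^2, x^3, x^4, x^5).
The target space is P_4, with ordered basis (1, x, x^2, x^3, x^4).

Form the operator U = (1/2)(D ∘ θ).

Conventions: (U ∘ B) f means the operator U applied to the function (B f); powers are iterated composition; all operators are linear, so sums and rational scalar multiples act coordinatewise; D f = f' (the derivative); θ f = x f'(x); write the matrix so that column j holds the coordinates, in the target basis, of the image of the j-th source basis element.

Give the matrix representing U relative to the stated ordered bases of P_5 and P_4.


image of 1: 0
image of x: 1/2
image of x^2: 2x
image of x^3: (9/2)x^2
image of x^4: 8x^3
image of x^5: (25/2)x^4
each image's coordinates form column j of the matrix

the matrix is [[0, 1/2, 0, 0, 0, 0]; [0, 0, 2, 0, 0, 0]; [0, 0, 0, 9/2, 0, 0]; [0, 0, 0, 0, 8, 0]; [0, 0, 0, 0, 0, 25/2]] (rows listed top to bottom)


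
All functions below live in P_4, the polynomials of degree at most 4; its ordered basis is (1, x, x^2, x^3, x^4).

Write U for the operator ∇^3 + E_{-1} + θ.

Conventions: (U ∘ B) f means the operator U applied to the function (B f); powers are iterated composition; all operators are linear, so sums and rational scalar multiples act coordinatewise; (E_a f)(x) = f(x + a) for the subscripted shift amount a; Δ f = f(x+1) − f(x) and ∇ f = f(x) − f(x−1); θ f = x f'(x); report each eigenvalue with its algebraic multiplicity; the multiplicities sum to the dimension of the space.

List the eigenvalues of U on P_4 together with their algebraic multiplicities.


λ = 1 (multiplicity 1), λ = 2 (multiplicity 1), λ = 3 (multiplicity 1), λ = 4 (multiplicity 1), λ = 5 (multiplicity 1)

image of 1: 1
image of x: 2x - 1
image of x^2: 3x^2 - 2x + 1
image of x^3: 4x^3 - 3x^2 + 3x + 5
image of x^4: 5x^4 - 4x^3 + 6x^2 + 20x - 35
the matrix is upper triangular; its diagonal is (1, 2, 3, 4, 5)
for a triangular matrix the eigenvalues are the diagonal entries, with algebraic multiplicity their repetition count


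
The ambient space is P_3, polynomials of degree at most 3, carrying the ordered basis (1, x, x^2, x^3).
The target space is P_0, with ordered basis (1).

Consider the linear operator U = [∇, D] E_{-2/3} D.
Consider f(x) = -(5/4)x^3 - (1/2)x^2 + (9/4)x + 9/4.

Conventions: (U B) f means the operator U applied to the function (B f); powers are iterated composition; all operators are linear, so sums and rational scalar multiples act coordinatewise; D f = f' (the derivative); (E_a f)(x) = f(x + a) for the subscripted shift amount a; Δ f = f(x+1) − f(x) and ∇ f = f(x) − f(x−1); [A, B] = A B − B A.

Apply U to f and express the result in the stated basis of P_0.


the result is g(x) = 0

D f = -(15/4)x^2 - x + 9/4
E_{-2/3} D f = -(15/4)x^2 + 4x + 5/4
D (E_{-2/3} D) f = -(15/2)x + 4
∇ D (E_{-2/3} D) f = -15/2
∇ (E_{-2/3} D) f = -(15/2)x + 31/4
D ∇ (E_{-2/3} D) f = -15/2
[∇, D] (E_{-2/3} D) f = 0


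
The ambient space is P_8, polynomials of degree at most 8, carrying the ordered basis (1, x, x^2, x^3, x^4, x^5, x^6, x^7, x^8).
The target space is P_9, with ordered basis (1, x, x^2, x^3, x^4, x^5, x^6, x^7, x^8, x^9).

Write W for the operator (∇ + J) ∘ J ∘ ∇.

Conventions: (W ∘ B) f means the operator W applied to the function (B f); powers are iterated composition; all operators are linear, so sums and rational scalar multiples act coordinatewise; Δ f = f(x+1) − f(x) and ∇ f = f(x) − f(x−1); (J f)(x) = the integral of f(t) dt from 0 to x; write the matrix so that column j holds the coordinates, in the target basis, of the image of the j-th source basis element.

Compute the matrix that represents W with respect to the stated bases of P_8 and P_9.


the matrix is [[0, 1, -2, 7/2, -6, 31/3, -18, 127/4, -170/3]; [0, 0, 2, -6, 14, -30, 62, -126, 254]; [0, 1/2, -1/2, 7/2, -25/2, 71/2, -181/2, 435/2, -1009/2]; [0, 0, 1/3, -1/2, 14/3, -125/6, 71, -1267/6, 580]; [0, 0, 0, 1/4, -1/2, 35/6, -125/4, 497/4, -1267/3]; [0, 0, 0, 0, 1/5, -1/2, 7, -175/4, 994/5]; [0, 0, 0, 0, 0, 1/6, -1/2, 49/6, -175/3]; [0, 0, 0, 0, 0, 0, 1/7, -1/2, 28/3]; [0, 0, 0, 0, 0, 0, 0, 1/8, -1/2]; [0, 0, 0, 0, 0, 0, 0, 0, 1/9]] (rows listed top to bottom)

image of 1: 0
image of x: (1/2)x^2 + 1
image of x^2: (1/3)x^3 - (1/2)x^2 + 2x - 2
image of x^3: (1/4)x^4 - (1/2)x^3 + (7/2)x^2 - 6x + 7/2
image of x^4: (1/5)x^5 - (1/2)x^4 + (14/3)x^3 - (25/2)x^2 + 14x - 6
image of x^5: (1/6)x^6 - (1/2)x^5 + (35/6)x^4 - (125/6)x^3 + (71/2)x^2 - 30x + 31/3
image of x^6: (1/7)x^7 - (1/2)x^6 + 7x^5 - (125/4)x^4 + 71x^3 - (181/2)x^2 + 62x - 18
image of x^7: (1/8)x^8 - (1/2)x^7 + (49/6)x^6 - (175/4)x^5 + (497/4)x^4 - (1267/6)x^3 + (435/2)x^2 - 126x + 127/4
image of x^8: (1/9)x^9 - (1/2)x^8 + (28/3)x^7 - (175/3)x^6 + (994/5)x^5 - (1267/3)x^4 + 580x^3 - (1009/2)x^2 + 254x - 170/3
each image's coordinates form column j of the matrix


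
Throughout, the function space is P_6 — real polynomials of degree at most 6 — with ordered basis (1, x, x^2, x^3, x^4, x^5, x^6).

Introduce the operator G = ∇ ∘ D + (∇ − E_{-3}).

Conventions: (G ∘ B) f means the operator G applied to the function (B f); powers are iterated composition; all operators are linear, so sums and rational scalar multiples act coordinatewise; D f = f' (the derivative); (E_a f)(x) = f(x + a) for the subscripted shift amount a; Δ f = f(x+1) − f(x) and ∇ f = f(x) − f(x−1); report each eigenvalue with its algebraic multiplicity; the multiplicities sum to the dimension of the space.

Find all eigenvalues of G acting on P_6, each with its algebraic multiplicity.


image of 1: -1
image of x: -x + 4
image of x^2: -x^2 + 8x - 8
image of x^3: -x^3 + 12x^2 - 24x + 25
image of x^4: -x^4 + 16x^3 - 48x^2 + 100x - 78
image of x^5: -x^5 + 20x^4 - 80x^3 + 250x^2 - 390x + 239
image of x^6: -x^6 + 24x^5 - 120x^4 + 500x^3 - 1170x^2 + 1434x - 724
the matrix is upper triangular; its diagonal is (-1, -1, -1, -1, -1, -1, -1)
for a triangular matrix the eigenvalues are the diagonal entries, with algebraic multiplicity their repetition count

λ = -1 (multiplicity 7)


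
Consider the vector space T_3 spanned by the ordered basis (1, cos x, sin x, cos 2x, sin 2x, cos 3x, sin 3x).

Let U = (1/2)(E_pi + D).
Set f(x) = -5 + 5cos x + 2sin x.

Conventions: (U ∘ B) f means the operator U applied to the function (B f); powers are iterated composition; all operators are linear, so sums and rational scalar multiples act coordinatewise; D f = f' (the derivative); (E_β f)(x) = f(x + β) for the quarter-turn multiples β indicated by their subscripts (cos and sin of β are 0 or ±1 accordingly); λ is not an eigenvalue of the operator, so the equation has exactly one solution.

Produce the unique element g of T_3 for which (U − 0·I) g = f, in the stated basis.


write g with unknown coordinates in the stated basis and equate coefficients in (U − 0·I) g = f
solving from the highest basis element down gives g = -10 - 7cos x + 3sin x
check: U g = -5 + 5cos x + 2sin x
so U g − 0·g = -5 + 5cos x + 2sin x = f ✓

the result is g(x) = -10 - 7cos x + 3sin x


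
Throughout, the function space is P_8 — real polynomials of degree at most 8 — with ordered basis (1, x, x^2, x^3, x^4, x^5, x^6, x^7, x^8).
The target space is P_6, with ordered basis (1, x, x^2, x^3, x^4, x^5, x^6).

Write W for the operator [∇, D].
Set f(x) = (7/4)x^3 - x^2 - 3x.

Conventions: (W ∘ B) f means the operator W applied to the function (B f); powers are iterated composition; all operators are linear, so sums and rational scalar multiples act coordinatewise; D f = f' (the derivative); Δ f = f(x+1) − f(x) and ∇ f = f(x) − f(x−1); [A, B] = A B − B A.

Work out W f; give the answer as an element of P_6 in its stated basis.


D f = (21/4)x^2 - 2x - 3
∇ D f = (21/2)x - 29/4
∇ f = (21/4)x^2 - (29/4)x - 1/4
D ∇ f = (21/2)x - 29/4
[∇, D] f = 0

the image equals g(x) = 0


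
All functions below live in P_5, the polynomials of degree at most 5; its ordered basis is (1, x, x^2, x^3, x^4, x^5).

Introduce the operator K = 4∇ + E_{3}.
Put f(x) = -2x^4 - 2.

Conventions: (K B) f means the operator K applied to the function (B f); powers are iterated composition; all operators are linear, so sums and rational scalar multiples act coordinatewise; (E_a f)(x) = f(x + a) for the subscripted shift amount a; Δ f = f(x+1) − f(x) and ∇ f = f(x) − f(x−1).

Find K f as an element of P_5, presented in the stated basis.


∇ f = -8x^3 + 12x^2 - 8x + 2
(4∇) f = -32x^3 + 48x^2 - 32x + 8
E_{3} f = -2x^4 - 24x^3 - 108x^2 - 216x - 164
(4∇ + E_{3}) f = -2x^4 - 56x^3 - 60x^2 - 248x - 156

the image equals g(x) = -2x^4 - 56x^3 - 60x^2 - 248x - 156


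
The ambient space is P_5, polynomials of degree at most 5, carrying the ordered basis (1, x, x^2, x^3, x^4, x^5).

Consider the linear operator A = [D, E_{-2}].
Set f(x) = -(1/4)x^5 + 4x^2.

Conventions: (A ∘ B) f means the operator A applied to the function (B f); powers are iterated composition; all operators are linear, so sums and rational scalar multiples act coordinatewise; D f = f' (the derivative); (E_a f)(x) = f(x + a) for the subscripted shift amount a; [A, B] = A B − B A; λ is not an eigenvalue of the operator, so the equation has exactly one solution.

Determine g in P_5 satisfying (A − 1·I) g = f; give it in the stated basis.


g(x) = (1/4)x^5 - 4x^2

write g with unknown coordinates in the stated basis and equate coefficients in (A − 1·I) g = f
solving from the highest basis element down gives g = (1/4)x^5 - 4x^2
check: A g = 0
so A g − 1·g = -(1/4)x^5 + 4x^2 = f ✓


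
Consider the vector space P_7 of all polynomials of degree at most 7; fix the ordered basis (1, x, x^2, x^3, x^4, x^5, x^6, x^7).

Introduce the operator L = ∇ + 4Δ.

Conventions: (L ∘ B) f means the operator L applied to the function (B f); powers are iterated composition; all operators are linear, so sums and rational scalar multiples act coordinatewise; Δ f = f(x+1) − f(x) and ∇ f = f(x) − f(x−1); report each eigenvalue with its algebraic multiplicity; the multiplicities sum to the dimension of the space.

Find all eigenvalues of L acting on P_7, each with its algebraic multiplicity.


λ = 0 (multiplicity 8)

image of 1: 0
image of x: 5
image of x^2: 10x + 3
image of x^3: 15x^2 + 9x + 5
image of x^4: 20x^3 + 18x^2 + 20x + 3
image of x^5: 25x^4 + 30x^3 + 50x^2 + 15x + 5
image of x^6: 30x^5 + 45x^4 + 100x^3 + 45x^2 + 30x + 3
image of x^7: 35x^6 + 63x^5 + 175x^4 + 105x^3 + 105x^2 + 21x + 5
the matrix is upper triangular; its diagonal is (0, 0, 0, 0, 0, 0, 0, 0)
for a triangular matrix the eigenvalues are the diagonal entries, with algebraic multiplicity their repetition count


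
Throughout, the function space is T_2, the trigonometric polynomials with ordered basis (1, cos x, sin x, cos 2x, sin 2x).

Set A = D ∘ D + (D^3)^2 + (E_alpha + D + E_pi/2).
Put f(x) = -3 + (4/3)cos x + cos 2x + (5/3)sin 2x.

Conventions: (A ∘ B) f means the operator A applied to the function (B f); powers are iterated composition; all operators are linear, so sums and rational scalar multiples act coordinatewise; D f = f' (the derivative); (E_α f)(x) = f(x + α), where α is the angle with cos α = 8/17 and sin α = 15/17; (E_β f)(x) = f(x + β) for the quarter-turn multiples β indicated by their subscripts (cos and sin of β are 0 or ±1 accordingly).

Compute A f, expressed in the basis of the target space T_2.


D f = -(4/3)sin x + (10/3)cos 2x - 2sin 2x
D D f = -(4/3)cos x - 4cos 2x - (20/3)sin 2x
D f = -(4/3)sin x + (10/3)cos 2x - 2sin 2x
D D f = -(4/3)cos x - 4cos 2x - (20/3)sin 2x
D D D f = (4/3)sin x - (40/3)cos 2x + 8sin 2x
D D^3 f = (4/3)cos x + 16cos 2x + (80/3)sin 2x
D D D^3 f = -(4/3)sin x + (160/3)cos 2x - 32sin 2x
D D D D^3 f = -(4/3)cos x - 64cos 2x - (320/3)sin 2x
E_alpha f = -3 + (32/51)cos x - (20/17)sin x + (239/289)cos 2x - (1525/867)sin 2x
D f = -(4/3)sin x + (10/3)cos 2x - 2sin 2x
E_pi/2 f = -3 - (4/3)sin x - cos 2x - (5/3)sin 2x
(E_alpha + D + E_pi/2) f = -6 + (32/51)cos x - (196/51)sin x + (2740/867)cos 2x - (1568/289)sin 2x
(D ∘ D + (D^3)^2 + (E_alpha + D + E_pi/2)) f = -6 - (104/51)cos x - (196/51)sin x - (56216/867)cos 2x - (102964/867)sin 2x

g(x) = -6 - (104/51)cos x - (196/51)sin x - (56216/867)cos 2x - (102964/867)sin 2x


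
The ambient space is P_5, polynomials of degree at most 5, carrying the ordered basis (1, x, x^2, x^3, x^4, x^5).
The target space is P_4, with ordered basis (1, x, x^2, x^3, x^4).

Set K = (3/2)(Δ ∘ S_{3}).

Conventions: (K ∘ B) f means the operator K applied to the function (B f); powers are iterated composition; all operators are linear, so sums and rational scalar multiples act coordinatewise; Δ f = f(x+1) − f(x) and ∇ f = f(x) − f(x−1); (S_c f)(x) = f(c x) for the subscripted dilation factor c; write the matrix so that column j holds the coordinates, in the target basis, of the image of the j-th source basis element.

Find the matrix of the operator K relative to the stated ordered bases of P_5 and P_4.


the matrix is [[0, 9/2, 27/2, 81/2, 243/2, 729/2]; [0, 0, 27, 243/2, 486, 3645/2]; [0, 0, 0, 243/2, 729, 3645]; [0, 0, 0, 0, 486, 3645]; [0, 0, 0, 0, 0, 3645/2]] (rows listed top to bottom)

image of 1: 0
image of x: 9/2
image of x^2: 27x + 27/2
image of x^3: (243/2)x^2 + (243/2)x + 81/2
image of x^4: 486x^3 + 729x^2 + 486x + 243/2
image of x^5: (3645/2)x^4 + 3645x^3 + 3645x^2 + (3645/2)x + 729/2
each image's coordinates form column j of the matrix


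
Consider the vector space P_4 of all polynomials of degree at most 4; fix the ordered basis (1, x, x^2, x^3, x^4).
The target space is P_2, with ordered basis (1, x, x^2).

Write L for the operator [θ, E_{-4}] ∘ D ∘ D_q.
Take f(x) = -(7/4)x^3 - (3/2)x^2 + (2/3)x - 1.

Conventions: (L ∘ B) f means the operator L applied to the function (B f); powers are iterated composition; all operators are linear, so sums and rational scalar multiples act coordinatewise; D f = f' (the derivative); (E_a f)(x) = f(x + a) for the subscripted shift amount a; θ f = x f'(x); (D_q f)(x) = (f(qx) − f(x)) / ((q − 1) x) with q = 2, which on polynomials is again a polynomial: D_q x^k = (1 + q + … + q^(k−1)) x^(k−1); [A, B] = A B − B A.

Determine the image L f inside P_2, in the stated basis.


D_q f = -(49/4)x^2 - (9/2)x + 2/3
D D_q f = -(49/2)x - 9/2
E_{-4} (D ∘ D_q) f = -(49/2)x + 187/2
θ E_{-4} (D ∘ D_q) f = -(49/2)x
θ (D ∘ D_q) f = -(49/2)x
E_{-4} θ (D ∘ D_q) f = -(49/2)x + 98
[θ, E_{-4}] (D ∘ D_q) f = -98

the result is g(x) = -98


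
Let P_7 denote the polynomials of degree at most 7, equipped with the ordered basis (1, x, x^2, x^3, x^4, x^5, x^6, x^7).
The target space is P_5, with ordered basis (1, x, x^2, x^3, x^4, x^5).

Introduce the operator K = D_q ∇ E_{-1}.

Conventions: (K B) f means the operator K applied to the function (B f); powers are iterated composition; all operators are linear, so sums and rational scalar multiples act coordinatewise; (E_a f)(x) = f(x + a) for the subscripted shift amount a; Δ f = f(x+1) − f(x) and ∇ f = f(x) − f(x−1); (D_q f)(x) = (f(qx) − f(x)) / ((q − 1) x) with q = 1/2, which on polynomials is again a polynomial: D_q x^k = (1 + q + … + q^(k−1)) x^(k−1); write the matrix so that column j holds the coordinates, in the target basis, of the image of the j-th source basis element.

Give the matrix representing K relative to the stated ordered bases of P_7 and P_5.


image of 1: 0
image of x: 0
image of x^2: 2
image of x^3: (9/2)x - 9
image of x^4: 7x^2 - 27x + 28
image of x^5: (75/8)x^3 - (105/2)x^2 + 105x - 75
image of x^6: (93/8)x^4 - (675/8)x^3 + 245x^2 - (675/2)x + 186
image of x^7: (441/32)x^5 - (1953/16)x^4 + (3675/8)x^3 - (3675/4)x^2 + (1953/2)x - 441
each image's coordinates form column j of the matrix

the matrix is [[0, 0, 2, -9, 28, -75, 186, -441]; [0, 0, 0, 9/2, -27, 105, -675/2, 1953/2]; [0, 0, 0, 0, 7, -105/2, 245, -3675/4]; [0, 0, 0, 0, 0, 75/8, -675/8, 3675/8]; [0, 0, 0, 0, 0, 0, 93/8, -1953/16]; [0, 0, 0, 0, 0, 0, 0, 441/32]] (rows listed top to bottom)


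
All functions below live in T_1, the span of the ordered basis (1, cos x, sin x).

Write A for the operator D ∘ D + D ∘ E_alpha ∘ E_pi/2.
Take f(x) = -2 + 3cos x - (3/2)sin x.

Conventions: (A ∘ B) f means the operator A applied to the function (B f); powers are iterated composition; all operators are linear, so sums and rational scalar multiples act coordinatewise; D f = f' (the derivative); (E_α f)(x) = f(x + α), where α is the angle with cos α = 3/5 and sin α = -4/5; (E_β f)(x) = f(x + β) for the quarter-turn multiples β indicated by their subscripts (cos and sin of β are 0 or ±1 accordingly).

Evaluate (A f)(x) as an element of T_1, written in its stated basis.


the result is g(x) = -6cos x

D f = -(3/2)cos x - 3sin x
D D f = -3cos x + (3/2)sin x
E_pi/2 f = -2 - (3/2)cos x - 3sin x
E_alpha E_pi/2 f = -2 + (3/2)cos x - 3sin x
D E_alpha E_pi/2 f = -3cos x - (3/2)sin x
(D ∘ D + D ∘ E_alpha ∘ E_pi/2) f = -6cos x


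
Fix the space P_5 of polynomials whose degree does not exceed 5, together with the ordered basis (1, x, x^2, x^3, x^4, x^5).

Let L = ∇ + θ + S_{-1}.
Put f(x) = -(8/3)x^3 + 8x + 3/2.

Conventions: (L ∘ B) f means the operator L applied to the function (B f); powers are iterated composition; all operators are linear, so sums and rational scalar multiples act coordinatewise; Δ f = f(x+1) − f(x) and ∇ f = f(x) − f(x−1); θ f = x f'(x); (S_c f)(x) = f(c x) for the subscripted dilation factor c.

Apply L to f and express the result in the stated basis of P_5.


∇ f = -8x^2 + 8x + 16/3
θ f = -8x^3 + 8x
S_{-1} f = (8/3)x^3 - 8x + 3/2
(∇ + θ + S_{-1}) f = -(16/3)x^3 - 8x^2 + 8x + 41/6

the image equals g(x) = -(16/3)x^3 - 8x^2 + 8x + 41/6


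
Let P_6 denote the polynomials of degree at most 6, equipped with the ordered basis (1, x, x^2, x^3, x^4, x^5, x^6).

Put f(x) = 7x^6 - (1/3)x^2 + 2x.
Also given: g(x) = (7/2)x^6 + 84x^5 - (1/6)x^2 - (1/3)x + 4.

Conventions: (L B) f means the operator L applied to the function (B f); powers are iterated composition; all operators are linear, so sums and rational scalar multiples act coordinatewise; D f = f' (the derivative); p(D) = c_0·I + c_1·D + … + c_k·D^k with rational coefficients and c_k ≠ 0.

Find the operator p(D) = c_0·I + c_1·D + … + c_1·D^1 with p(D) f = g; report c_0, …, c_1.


c_0 = 1/2, c_1 = 2

D^0 f = 7x^6 - (1/3)x^2 + 2x
D^1 f = 42x^5 - (2/3)x + 2
matching coefficients of g against c_0 f + c_1 Df + … from the top degree down determines the c_i
solution: c_0 = 1/2, c_1 = 2


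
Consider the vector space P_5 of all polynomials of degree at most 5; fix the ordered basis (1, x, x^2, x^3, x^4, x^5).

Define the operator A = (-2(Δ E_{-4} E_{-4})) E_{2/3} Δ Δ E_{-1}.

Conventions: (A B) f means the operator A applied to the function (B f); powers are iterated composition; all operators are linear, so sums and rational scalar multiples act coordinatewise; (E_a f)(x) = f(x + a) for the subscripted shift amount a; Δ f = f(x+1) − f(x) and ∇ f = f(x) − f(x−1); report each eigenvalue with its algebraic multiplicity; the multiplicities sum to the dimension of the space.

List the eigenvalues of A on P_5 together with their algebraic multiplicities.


image of 1: 0
image of x: 0
image of x^2: 0
image of x^3: -12
image of x^4: -48x + 328
image of x^5: -120x^2 + 1640x - 16900/3
the matrix is upper triangular; its diagonal is (0, 0, 0, 0, 0, 0)
for a triangular matrix the eigenvalues are the diagonal entries, with algebraic multiplicity their repetition count

λ = 0 (multiplicity 6)


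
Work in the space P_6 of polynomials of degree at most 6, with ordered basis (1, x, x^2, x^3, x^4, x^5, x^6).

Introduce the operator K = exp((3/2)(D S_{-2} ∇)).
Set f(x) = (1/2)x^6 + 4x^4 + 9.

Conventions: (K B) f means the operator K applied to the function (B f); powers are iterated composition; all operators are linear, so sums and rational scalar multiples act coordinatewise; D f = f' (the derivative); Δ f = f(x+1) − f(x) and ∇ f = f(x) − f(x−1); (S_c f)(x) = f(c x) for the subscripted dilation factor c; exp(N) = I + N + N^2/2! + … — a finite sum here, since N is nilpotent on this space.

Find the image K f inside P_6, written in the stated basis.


the image equals g(x) = (1/2)x^6 - 716x^4 - 720x^3 + 50904x^2 + 12582x - 99840

order-1 term: -720x^4 - 720x^3 - 936x^2 - 378x - 57
order-2 term: 51840x^2 + 12960x + 3888
order-3 term: -103680
the series for exp((3/2)(D S_{-2} ∇)) f terminates at order 3
exp((3/2)(D S_{-2} ∇)) f = (1/2)x^6 - 716x^4 - 720x^3 + 50904x^2 + 12582x - 99840


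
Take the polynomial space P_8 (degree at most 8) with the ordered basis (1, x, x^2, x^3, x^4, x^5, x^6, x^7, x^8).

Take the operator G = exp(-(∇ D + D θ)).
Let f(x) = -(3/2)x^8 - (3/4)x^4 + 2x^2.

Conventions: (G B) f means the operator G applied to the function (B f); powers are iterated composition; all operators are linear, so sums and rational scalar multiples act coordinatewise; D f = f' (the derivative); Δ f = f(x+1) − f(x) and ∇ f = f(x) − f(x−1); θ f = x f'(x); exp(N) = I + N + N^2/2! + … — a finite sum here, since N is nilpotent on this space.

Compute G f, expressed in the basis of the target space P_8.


the result is g(x) = -(3/2)x^8 + 96x^7 - 2268x^6 + 24444x^5 - (464523/4)x^4 + 145752x^3 + 398159x^2 - 782963x + 117645/2

order-1 term: 96x^7 + 84x^6 - 252x^5 + 420x^4 - 408x^3 + 261x^2 - 101x + 11
order-2 term: -2352x^6 - 3528x^5 + 6930x^4 - 5040x^3 - 1944x^2 + 4986x - 4417/2
order-3 term: 28224x^5 + 52920x^4 - 60480x^3 - 840x^2 + 40392x - 15822
order-4 term: -176400x^4 - 352800x^3 + 189000x^2 + 109200x - 72678
order-5 term: 564480x^3 + 1058400x^2 - 151200x - 168000
order-6 term: -846720x^2 - 1270080x - 45360
order-7 term: 483840x + 423360
order-8 term: -60480
the series for exp(-(∇ D + D θ)) f terminates at order 8
exp(-(∇ D + D θ)) f = -(3/2)x^8 + 96x^7 - 2268x^6 + 24444x^5 - (464523/4)x^4 + 145752x^3 + 398159x^2 - 782963x + 117645/2
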